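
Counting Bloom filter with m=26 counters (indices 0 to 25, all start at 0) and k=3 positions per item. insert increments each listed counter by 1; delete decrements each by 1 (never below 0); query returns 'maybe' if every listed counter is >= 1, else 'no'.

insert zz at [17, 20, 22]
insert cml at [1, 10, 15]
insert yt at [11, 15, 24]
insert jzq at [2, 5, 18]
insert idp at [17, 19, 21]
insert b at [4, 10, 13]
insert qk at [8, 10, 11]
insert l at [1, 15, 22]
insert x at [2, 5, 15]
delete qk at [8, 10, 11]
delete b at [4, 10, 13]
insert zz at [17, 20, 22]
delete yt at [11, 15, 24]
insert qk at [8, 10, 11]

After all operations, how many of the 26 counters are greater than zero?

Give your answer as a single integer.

Step 1: insert zz at [17, 20, 22] -> counters=[0,0,0,0,0,0,0,0,0,0,0,0,0,0,0,0,0,1,0,0,1,0,1,0,0,0]
Step 2: insert cml at [1, 10, 15] -> counters=[0,1,0,0,0,0,0,0,0,0,1,0,0,0,0,1,0,1,0,0,1,0,1,0,0,0]
Step 3: insert yt at [11, 15, 24] -> counters=[0,1,0,0,0,0,0,0,0,0,1,1,0,0,0,2,0,1,0,0,1,0,1,0,1,0]
Step 4: insert jzq at [2, 5, 18] -> counters=[0,1,1,0,0,1,0,0,0,0,1,1,0,0,0,2,0,1,1,0,1,0,1,0,1,0]
Step 5: insert idp at [17, 19, 21] -> counters=[0,1,1,0,0,1,0,0,0,0,1,1,0,0,0,2,0,2,1,1,1,1,1,0,1,0]
Step 6: insert b at [4, 10, 13] -> counters=[0,1,1,0,1,1,0,0,0,0,2,1,0,1,0,2,0,2,1,1,1,1,1,0,1,0]
Step 7: insert qk at [8, 10, 11] -> counters=[0,1,1,0,1,1,0,0,1,0,3,2,0,1,0,2,0,2,1,1,1,1,1,0,1,0]
Step 8: insert l at [1, 15, 22] -> counters=[0,2,1,0,1,1,0,0,1,0,3,2,0,1,0,3,0,2,1,1,1,1,2,0,1,0]
Step 9: insert x at [2, 5, 15] -> counters=[0,2,2,0,1,2,0,0,1,0,3,2,0,1,0,4,0,2,1,1,1,1,2,0,1,0]
Step 10: delete qk at [8, 10, 11] -> counters=[0,2,2,0,1,2,0,0,0,0,2,1,0,1,0,4,0,2,1,1,1,1,2,0,1,0]
Step 11: delete b at [4, 10, 13] -> counters=[0,2,2,0,0,2,0,0,0,0,1,1,0,0,0,4,0,2,1,1,1,1,2,0,1,0]
Step 12: insert zz at [17, 20, 22] -> counters=[0,2,2,0,0,2,0,0,0,0,1,1,0,0,0,4,0,3,1,1,2,1,3,0,1,0]
Step 13: delete yt at [11, 15, 24] -> counters=[0,2,2,0,0,2,0,0,0,0,1,0,0,0,0,3,0,3,1,1,2,1,3,0,0,0]
Step 14: insert qk at [8, 10, 11] -> counters=[0,2,2,0,0,2,0,0,1,0,2,1,0,0,0,3,0,3,1,1,2,1,3,0,0,0]
Final counters=[0,2,2,0,0,2,0,0,1,0,2,1,0,0,0,3,0,3,1,1,2,1,3,0,0,0] -> 13 nonzero

Answer: 13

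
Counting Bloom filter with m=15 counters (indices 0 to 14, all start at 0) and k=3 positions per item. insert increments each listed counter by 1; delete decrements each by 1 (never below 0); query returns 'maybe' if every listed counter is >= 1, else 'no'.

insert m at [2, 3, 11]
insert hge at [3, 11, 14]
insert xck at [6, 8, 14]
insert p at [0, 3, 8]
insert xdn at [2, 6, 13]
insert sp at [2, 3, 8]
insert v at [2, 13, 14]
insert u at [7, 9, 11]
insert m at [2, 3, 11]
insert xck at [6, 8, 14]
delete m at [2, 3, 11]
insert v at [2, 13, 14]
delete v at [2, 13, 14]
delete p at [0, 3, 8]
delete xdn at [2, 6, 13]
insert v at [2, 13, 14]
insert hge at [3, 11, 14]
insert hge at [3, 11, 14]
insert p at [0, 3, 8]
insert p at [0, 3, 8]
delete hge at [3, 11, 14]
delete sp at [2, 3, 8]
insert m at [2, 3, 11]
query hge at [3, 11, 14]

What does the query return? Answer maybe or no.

Answer: maybe

Derivation:
Step 1: insert m at [2, 3, 11] -> counters=[0,0,1,1,0,0,0,0,0,0,0,1,0,0,0]
Step 2: insert hge at [3, 11, 14] -> counters=[0,0,1,2,0,0,0,0,0,0,0,2,0,0,1]
Step 3: insert xck at [6, 8, 14] -> counters=[0,0,1,2,0,0,1,0,1,0,0,2,0,0,2]
Step 4: insert p at [0, 3, 8] -> counters=[1,0,1,3,0,0,1,0,2,0,0,2,0,0,2]
Step 5: insert xdn at [2, 6, 13] -> counters=[1,0,2,3,0,0,2,0,2,0,0,2,0,1,2]
Step 6: insert sp at [2, 3, 8] -> counters=[1,0,3,4,0,0,2,0,3,0,0,2,0,1,2]
Step 7: insert v at [2, 13, 14] -> counters=[1,0,4,4,0,0,2,0,3,0,0,2,0,2,3]
Step 8: insert u at [7, 9, 11] -> counters=[1,0,4,4,0,0,2,1,3,1,0,3,0,2,3]
Step 9: insert m at [2, 3, 11] -> counters=[1,0,5,5,0,0,2,1,3,1,0,4,0,2,3]
Step 10: insert xck at [6, 8, 14] -> counters=[1,0,5,5,0,0,3,1,4,1,0,4,0,2,4]
Step 11: delete m at [2, 3, 11] -> counters=[1,0,4,4,0,0,3,1,4,1,0,3,0,2,4]
Step 12: insert v at [2, 13, 14] -> counters=[1,0,5,4,0,0,3,1,4,1,0,3,0,3,5]
Step 13: delete v at [2, 13, 14] -> counters=[1,0,4,4,0,0,3,1,4,1,0,3,0,2,4]
Step 14: delete p at [0, 3, 8] -> counters=[0,0,4,3,0,0,3,1,3,1,0,3,0,2,4]
Step 15: delete xdn at [2, 6, 13] -> counters=[0,0,3,3,0,0,2,1,3,1,0,3,0,1,4]
Step 16: insert v at [2, 13, 14] -> counters=[0,0,4,3,0,0,2,1,3,1,0,3,0,2,5]
Step 17: insert hge at [3, 11, 14] -> counters=[0,0,4,4,0,0,2,1,3,1,0,4,0,2,6]
Step 18: insert hge at [3, 11, 14] -> counters=[0,0,4,5,0,0,2,1,3,1,0,5,0,2,7]
Step 19: insert p at [0, 3, 8] -> counters=[1,0,4,6,0,0,2,1,4,1,0,5,0,2,7]
Step 20: insert p at [0, 3, 8] -> counters=[2,0,4,7,0,0,2,1,5,1,0,5,0,2,7]
Step 21: delete hge at [3, 11, 14] -> counters=[2,0,4,6,0,0,2,1,5,1,0,4,0,2,6]
Step 22: delete sp at [2, 3, 8] -> counters=[2,0,3,5,0,0,2,1,4,1,0,4,0,2,6]
Step 23: insert m at [2, 3, 11] -> counters=[2,0,4,6,0,0,2,1,4,1,0,5,0,2,6]
Query hge: check counters[3]=6 counters[11]=5 counters[14]=6 -> maybe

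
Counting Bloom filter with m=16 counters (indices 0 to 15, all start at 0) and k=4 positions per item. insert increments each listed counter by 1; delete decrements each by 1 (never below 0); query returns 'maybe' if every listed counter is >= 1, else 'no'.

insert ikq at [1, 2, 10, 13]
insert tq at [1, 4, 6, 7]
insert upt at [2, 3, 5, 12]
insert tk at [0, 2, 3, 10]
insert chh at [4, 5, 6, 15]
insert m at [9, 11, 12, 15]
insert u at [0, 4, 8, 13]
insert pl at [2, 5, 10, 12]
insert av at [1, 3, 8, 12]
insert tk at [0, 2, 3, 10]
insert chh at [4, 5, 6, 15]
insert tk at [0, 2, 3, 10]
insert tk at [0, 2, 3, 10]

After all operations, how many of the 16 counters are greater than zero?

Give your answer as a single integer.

Step 1: insert ikq at [1, 2, 10, 13] -> counters=[0,1,1,0,0,0,0,0,0,0,1,0,0,1,0,0]
Step 2: insert tq at [1, 4, 6, 7] -> counters=[0,2,1,0,1,0,1,1,0,0,1,0,0,1,0,0]
Step 3: insert upt at [2, 3, 5, 12] -> counters=[0,2,2,1,1,1,1,1,0,0,1,0,1,1,0,0]
Step 4: insert tk at [0, 2, 3, 10] -> counters=[1,2,3,2,1,1,1,1,0,0,2,0,1,1,0,0]
Step 5: insert chh at [4, 5, 6, 15] -> counters=[1,2,3,2,2,2,2,1,0,0,2,0,1,1,0,1]
Step 6: insert m at [9, 11, 12, 15] -> counters=[1,2,3,2,2,2,2,1,0,1,2,1,2,1,0,2]
Step 7: insert u at [0, 4, 8, 13] -> counters=[2,2,3,2,3,2,2,1,1,1,2,1,2,2,0,2]
Step 8: insert pl at [2, 5, 10, 12] -> counters=[2,2,4,2,3,3,2,1,1,1,3,1,3,2,0,2]
Step 9: insert av at [1, 3, 8, 12] -> counters=[2,3,4,3,3,3,2,1,2,1,3,1,4,2,0,2]
Step 10: insert tk at [0, 2, 3, 10] -> counters=[3,3,5,4,3,3,2,1,2,1,4,1,4,2,0,2]
Step 11: insert chh at [4, 5, 6, 15] -> counters=[3,3,5,4,4,4,3,1,2,1,4,1,4,2,0,3]
Step 12: insert tk at [0, 2, 3, 10] -> counters=[4,3,6,5,4,4,3,1,2,1,5,1,4,2,0,3]
Step 13: insert tk at [0, 2, 3, 10] -> counters=[5,3,7,6,4,4,3,1,2,1,6,1,4,2,0,3]
Final counters=[5,3,7,6,4,4,3,1,2,1,6,1,4,2,0,3] -> 15 nonzero

Answer: 15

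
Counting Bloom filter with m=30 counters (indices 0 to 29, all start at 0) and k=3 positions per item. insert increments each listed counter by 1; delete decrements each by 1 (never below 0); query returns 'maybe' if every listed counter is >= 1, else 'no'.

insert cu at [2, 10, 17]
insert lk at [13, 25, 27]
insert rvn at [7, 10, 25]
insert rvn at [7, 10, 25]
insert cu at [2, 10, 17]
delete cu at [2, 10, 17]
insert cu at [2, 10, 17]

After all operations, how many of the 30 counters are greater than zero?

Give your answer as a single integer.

Answer: 7

Derivation:
Step 1: insert cu at [2, 10, 17] -> counters=[0,0,1,0,0,0,0,0,0,0,1,0,0,0,0,0,0,1,0,0,0,0,0,0,0,0,0,0,0,0]
Step 2: insert lk at [13, 25, 27] -> counters=[0,0,1,0,0,0,0,0,0,0,1,0,0,1,0,0,0,1,0,0,0,0,0,0,0,1,0,1,0,0]
Step 3: insert rvn at [7, 10, 25] -> counters=[0,0,1,0,0,0,0,1,0,0,2,0,0,1,0,0,0,1,0,0,0,0,0,0,0,2,0,1,0,0]
Step 4: insert rvn at [7, 10, 25] -> counters=[0,0,1,0,0,0,0,2,0,0,3,0,0,1,0,0,0,1,0,0,0,0,0,0,0,3,0,1,0,0]
Step 5: insert cu at [2, 10, 17] -> counters=[0,0,2,0,0,0,0,2,0,0,4,0,0,1,0,0,0,2,0,0,0,0,0,0,0,3,0,1,0,0]
Step 6: delete cu at [2, 10, 17] -> counters=[0,0,1,0,0,0,0,2,0,0,3,0,0,1,0,0,0,1,0,0,0,0,0,0,0,3,0,1,0,0]
Step 7: insert cu at [2, 10, 17] -> counters=[0,0,2,0,0,0,0,2,0,0,4,0,0,1,0,0,0,2,0,0,0,0,0,0,0,3,0,1,0,0]
Final counters=[0,0,2,0,0,0,0,2,0,0,4,0,0,1,0,0,0,2,0,0,0,0,0,0,0,3,0,1,0,0] -> 7 nonzero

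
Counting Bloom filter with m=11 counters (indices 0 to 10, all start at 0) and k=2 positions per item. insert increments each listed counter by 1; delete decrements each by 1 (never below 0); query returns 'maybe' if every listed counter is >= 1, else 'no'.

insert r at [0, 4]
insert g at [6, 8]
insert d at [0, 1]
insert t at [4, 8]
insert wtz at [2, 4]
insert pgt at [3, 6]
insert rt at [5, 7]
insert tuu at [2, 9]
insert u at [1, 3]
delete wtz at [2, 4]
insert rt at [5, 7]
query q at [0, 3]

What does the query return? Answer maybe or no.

Step 1: insert r at [0, 4] -> counters=[1,0,0,0,1,0,0,0,0,0,0]
Step 2: insert g at [6, 8] -> counters=[1,0,0,0,1,0,1,0,1,0,0]
Step 3: insert d at [0, 1] -> counters=[2,1,0,0,1,0,1,0,1,0,0]
Step 4: insert t at [4, 8] -> counters=[2,1,0,0,2,0,1,0,2,0,0]
Step 5: insert wtz at [2, 4] -> counters=[2,1,1,0,3,0,1,0,2,0,0]
Step 6: insert pgt at [3, 6] -> counters=[2,1,1,1,3,0,2,0,2,0,0]
Step 7: insert rt at [5, 7] -> counters=[2,1,1,1,3,1,2,1,2,0,0]
Step 8: insert tuu at [2, 9] -> counters=[2,1,2,1,3,1,2,1,2,1,0]
Step 9: insert u at [1, 3] -> counters=[2,2,2,2,3,1,2,1,2,1,0]
Step 10: delete wtz at [2, 4] -> counters=[2,2,1,2,2,1,2,1,2,1,0]
Step 11: insert rt at [5, 7] -> counters=[2,2,1,2,2,2,2,2,2,1,0]
Query q: check counters[0]=2 counters[3]=2 -> maybe

Answer: maybe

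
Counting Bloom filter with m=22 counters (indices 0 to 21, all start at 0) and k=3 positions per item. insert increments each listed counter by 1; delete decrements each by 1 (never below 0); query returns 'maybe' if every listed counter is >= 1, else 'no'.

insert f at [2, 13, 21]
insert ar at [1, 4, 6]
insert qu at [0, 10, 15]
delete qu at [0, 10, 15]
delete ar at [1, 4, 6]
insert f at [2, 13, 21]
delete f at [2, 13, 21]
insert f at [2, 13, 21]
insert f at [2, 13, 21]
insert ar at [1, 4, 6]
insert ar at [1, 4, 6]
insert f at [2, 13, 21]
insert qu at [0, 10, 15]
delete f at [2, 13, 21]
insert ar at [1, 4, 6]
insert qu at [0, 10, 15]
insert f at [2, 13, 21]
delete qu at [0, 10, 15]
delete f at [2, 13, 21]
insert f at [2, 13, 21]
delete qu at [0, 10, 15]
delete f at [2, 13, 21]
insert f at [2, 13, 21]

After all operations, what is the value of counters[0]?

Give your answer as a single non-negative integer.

Answer: 0

Derivation:
Step 1: insert f at [2, 13, 21] -> counters=[0,0,1,0,0,0,0,0,0,0,0,0,0,1,0,0,0,0,0,0,0,1]
Step 2: insert ar at [1, 4, 6] -> counters=[0,1,1,0,1,0,1,0,0,0,0,0,0,1,0,0,0,0,0,0,0,1]
Step 3: insert qu at [0, 10, 15] -> counters=[1,1,1,0,1,0,1,0,0,0,1,0,0,1,0,1,0,0,0,0,0,1]
Step 4: delete qu at [0, 10, 15] -> counters=[0,1,1,0,1,0,1,0,0,0,0,0,0,1,0,0,0,0,0,0,0,1]
Step 5: delete ar at [1, 4, 6] -> counters=[0,0,1,0,0,0,0,0,0,0,0,0,0,1,0,0,0,0,0,0,0,1]
Step 6: insert f at [2, 13, 21] -> counters=[0,0,2,0,0,0,0,0,0,0,0,0,0,2,0,0,0,0,0,0,0,2]
Step 7: delete f at [2, 13, 21] -> counters=[0,0,1,0,0,0,0,0,0,0,0,0,0,1,0,0,0,0,0,0,0,1]
Step 8: insert f at [2, 13, 21] -> counters=[0,0,2,0,0,0,0,0,0,0,0,0,0,2,0,0,0,0,0,0,0,2]
Step 9: insert f at [2, 13, 21] -> counters=[0,0,3,0,0,0,0,0,0,0,0,0,0,3,0,0,0,0,0,0,0,3]
Step 10: insert ar at [1, 4, 6] -> counters=[0,1,3,0,1,0,1,0,0,0,0,0,0,3,0,0,0,0,0,0,0,3]
Step 11: insert ar at [1, 4, 6] -> counters=[0,2,3,0,2,0,2,0,0,0,0,0,0,3,0,0,0,0,0,0,0,3]
Step 12: insert f at [2, 13, 21] -> counters=[0,2,4,0,2,0,2,0,0,0,0,0,0,4,0,0,0,0,0,0,0,4]
Step 13: insert qu at [0, 10, 15] -> counters=[1,2,4,0,2,0,2,0,0,0,1,0,0,4,0,1,0,0,0,0,0,4]
Step 14: delete f at [2, 13, 21] -> counters=[1,2,3,0,2,0,2,0,0,0,1,0,0,3,0,1,0,0,0,0,0,3]
Step 15: insert ar at [1, 4, 6] -> counters=[1,3,3,0,3,0,3,0,0,0,1,0,0,3,0,1,0,0,0,0,0,3]
Step 16: insert qu at [0, 10, 15] -> counters=[2,3,3,0,3,0,3,0,0,0,2,0,0,3,0,2,0,0,0,0,0,3]
Step 17: insert f at [2, 13, 21] -> counters=[2,3,4,0,3,0,3,0,0,0,2,0,0,4,0,2,0,0,0,0,0,4]
Step 18: delete qu at [0, 10, 15] -> counters=[1,3,4,0,3,0,3,0,0,0,1,0,0,4,0,1,0,0,0,0,0,4]
Step 19: delete f at [2, 13, 21] -> counters=[1,3,3,0,3,0,3,0,0,0,1,0,0,3,0,1,0,0,0,0,0,3]
Step 20: insert f at [2, 13, 21] -> counters=[1,3,4,0,3,0,3,0,0,0,1,0,0,4,0,1,0,0,0,0,0,4]
Step 21: delete qu at [0, 10, 15] -> counters=[0,3,4,0,3,0,3,0,0,0,0,0,0,4,0,0,0,0,0,0,0,4]
Step 22: delete f at [2, 13, 21] -> counters=[0,3,3,0,3,0,3,0,0,0,0,0,0,3,0,0,0,0,0,0,0,3]
Step 23: insert f at [2, 13, 21] -> counters=[0,3,4,0,3,0,3,0,0,0,0,0,0,4,0,0,0,0,0,0,0,4]
Final counters=[0,3,4,0,3,0,3,0,0,0,0,0,0,4,0,0,0,0,0,0,0,4] -> counters[0]=0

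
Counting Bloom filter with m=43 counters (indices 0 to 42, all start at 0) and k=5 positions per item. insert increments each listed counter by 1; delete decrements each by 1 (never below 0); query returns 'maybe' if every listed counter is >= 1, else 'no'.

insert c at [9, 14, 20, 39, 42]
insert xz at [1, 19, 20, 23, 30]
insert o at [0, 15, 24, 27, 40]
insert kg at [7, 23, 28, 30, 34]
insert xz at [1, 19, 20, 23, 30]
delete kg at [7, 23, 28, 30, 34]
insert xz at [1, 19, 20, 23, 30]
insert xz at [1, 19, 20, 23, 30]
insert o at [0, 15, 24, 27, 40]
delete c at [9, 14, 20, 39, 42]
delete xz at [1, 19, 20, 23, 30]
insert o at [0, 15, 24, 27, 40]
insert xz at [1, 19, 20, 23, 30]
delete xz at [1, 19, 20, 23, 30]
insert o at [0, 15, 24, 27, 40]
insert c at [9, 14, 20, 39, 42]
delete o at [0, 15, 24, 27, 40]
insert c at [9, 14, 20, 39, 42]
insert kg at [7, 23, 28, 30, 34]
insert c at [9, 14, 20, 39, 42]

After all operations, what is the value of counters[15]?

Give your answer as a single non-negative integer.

Answer: 3

Derivation:
Step 1: insert c at [9, 14, 20, 39, 42] -> counters=[0,0,0,0,0,0,0,0,0,1,0,0,0,0,1,0,0,0,0,0,1,0,0,0,0,0,0,0,0,0,0,0,0,0,0,0,0,0,0,1,0,0,1]
Step 2: insert xz at [1, 19, 20, 23, 30] -> counters=[0,1,0,0,0,0,0,0,0,1,0,0,0,0,1,0,0,0,0,1,2,0,0,1,0,0,0,0,0,0,1,0,0,0,0,0,0,0,0,1,0,0,1]
Step 3: insert o at [0, 15, 24, 27, 40] -> counters=[1,1,0,0,0,0,0,0,0,1,0,0,0,0,1,1,0,0,0,1,2,0,0,1,1,0,0,1,0,0,1,0,0,0,0,0,0,0,0,1,1,0,1]
Step 4: insert kg at [7, 23, 28, 30, 34] -> counters=[1,1,0,0,0,0,0,1,0,1,0,0,0,0,1,1,0,0,0,1,2,0,0,2,1,0,0,1,1,0,2,0,0,0,1,0,0,0,0,1,1,0,1]
Step 5: insert xz at [1, 19, 20, 23, 30] -> counters=[1,2,0,0,0,0,0,1,0,1,0,0,0,0,1,1,0,0,0,2,3,0,0,3,1,0,0,1,1,0,3,0,0,0,1,0,0,0,0,1,1,0,1]
Step 6: delete kg at [7, 23, 28, 30, 34] -> counters=[1,2,0,0,0,0,0,0,0,1,0,0,0,0,1,1,0,0,0,2,3,0,0,2,1,0,0,1,0,0,2,0,0,0,0,0,0,0,0,1,1,0,1]
Step 7: insert xz at [1, 19, 20, 23, 30] -> counters=[1,3,0,0,0,0,0,0,0,1,0,0,0,0,1,1,0,0,0,3,4,0,0,3,1,0,0,1,0,0,3,0,0,0,0,0,0,0,0,1,1,0,1]
Step 8: insert xz at [1, 19, 20, 23, 30] -> counters=[1,4,0,0,0,0,0,0,0,1,0,0,0,0,1,1,0,0,0,4,5,0,0,4,1,0,0,1,0,0,4,0,0,0,0,0,0,0,0,1,1,0,1]
Step 9: insert o at [0, 15, 24, 27, 40] -> counters=[2,4,0,0,0,0,0,0,0,1,0,0,0,0,1,2,0,0,0,4,5,0,0,4,2,0,0,2,0,0,4,0,0,0,0,0,0,0,0,1,2,0,1]
Step 10: delete c at [9, 14, 20, 39, 42] -> counters=[2,4,0,0,0,0,0,0,0,0,0,0,0,0,0,2,0,0,0,4,4,0,0,4,2,0,0,2,0,0,4,0,0,0,0,0,0,0,0,0,2,0,0]
Step 11: delete xz at [1, 19, 20, 23, 30] -> counters=[2,3,0,0,0,0,0,0,0,0,0,0,0,0,0,2,0,0,0,3,3,0,0,3,2,0,0,2,0,0,3,0,0,0,0,0,0,0,0,0,2,0,0]
Step 12: insert o at [0, 15, 24, 27, 40] -> counters=[3,3,0,0,0,0,0,0,0,0,0,0,0,0,0,3,0,0,0,3,3,0,0,3,3,0,0,3,0,0,3,0,0,0,0,0,0,0,0,0,3,0,0]
Step 13: insert xz at [1, 19, 20, 23, 30] -> counters=[3,4,0,0,0,0,0,0,0,0,0,0,0,0,0,3,0,0,0,4,4,0,0,4,3,0,0,3,0,0,4,0,0,0,0,0,0,0,0,0,3,0,0]
Step 14: delete xz at [1, 19, 20, 23, 30] -> counters=[3,3,0,0,0,0,0,0,0,0,0,0,0,0,0,3,0,0,0,3,3,0,0,3,3,0,0,3,0,0,3,0,0,0,0,0,0,0,0,0,3,0,0]
Step 15: insert o at [0, 15, 24, 27, 40] -> counters=[4,3,0,0,0,0,0,0,0,0,0,0,0,0,0,4,0,0,0,3,3,0,0,3,4,0,0,4,0,0,3,0,0,0,0,0,0,0,0,0,4,0,0]
Step 16: insert c at [9, 14, 20, 39, 42] -> counters=[4,3,0,0,0,0,0,0,0,1,0,0,0,0,1,4,0,0,0,3,4,0,0,3,4,0,0,4,0,0,3,0,0,0,0,0,0,0,0,1,4,0,1]
Step 17: delete o at [0, 15, 24, 27, 40] -> counters=[3,3,0,0,0,0,0,0,0,1,0,0,0,0,1,3,0,0,0,3,4,0,0,3,3,0,0,3,0,0,3,0,0,0,0,0,0,0,0,1,3,0,1]
Step 18: insert c at [9, 14, 20, 39, 42] -> counters=[3,3,0,0,0,0,0,0,0,2,0,0,0,0,2,3,0,0,0,3,5,0,0,3,3,0,0,3,0,0,3,0,0,0,0,0,0,0,0,2,3,0,2]
Step 19: insert kg at [7, 23, 28, 30, 34] -> counters=[3,3,0,0,0,0,0,1,0,2,0,0,0,0,2,3,0,0,0,3,5,0,0,4,3,0,0,3,1,0,4,0,0,0,1,0,0,0,0,2,3,0,2]
Step 20: insert c at [9, 14, 20, 39, 42] -> counters=[3,3,0,0,0,0,0,1,0,3,0,0,0,0,3,3,0,0,0,3,6,0,0,4,3,0,0,3,1,0,4,0,0,0,1,0,0,0,0,3,3,0,3]
Final counters=[3,3,0,0,0,0,0,1,0,3,0,0,0,0,3,3,0,0,0,3,6,0,0,4,3,0,0,3,1,0,4,0,0,0,1,0,0,0,0,3,3,0,3] -> counters[15]=3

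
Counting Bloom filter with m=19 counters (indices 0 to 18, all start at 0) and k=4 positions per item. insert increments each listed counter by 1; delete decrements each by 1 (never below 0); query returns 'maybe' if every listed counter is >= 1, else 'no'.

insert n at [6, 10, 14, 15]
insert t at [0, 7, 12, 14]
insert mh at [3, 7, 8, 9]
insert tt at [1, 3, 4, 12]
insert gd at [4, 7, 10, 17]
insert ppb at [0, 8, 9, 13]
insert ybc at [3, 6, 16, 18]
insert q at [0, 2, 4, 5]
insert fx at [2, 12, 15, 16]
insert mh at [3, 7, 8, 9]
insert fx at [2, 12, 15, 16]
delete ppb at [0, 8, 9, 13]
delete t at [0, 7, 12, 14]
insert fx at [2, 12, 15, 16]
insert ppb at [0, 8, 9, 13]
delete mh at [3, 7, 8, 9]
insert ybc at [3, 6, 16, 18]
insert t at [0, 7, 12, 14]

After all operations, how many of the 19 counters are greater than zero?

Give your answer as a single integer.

Answer: 18

Derivation:
Step 1: insert n at [6, 10, 14, 15] -> counters=[0,0,0,0,0,0,1,0,0,0,1,0,0,0,1,1,0,0,0]
Step 2: insert t at [0, 7, 12, 14] -> counters=[1,0,0,0,0,0,1,1,0,0,1,0,1,0,2,1,0,0,0]
Step 3: insert mh at [3, 7, 8, 9] -> counters=[1,0,0,1,0,0,1,2,1,1,1,0,1,0,2,1,0,0,0]
Step 4: insert tt at [1, 3, 4, 12] -> counters=[1,1,0,2,1,0,1,2,1,1,1,0,2,0,2,1,0,0,0]
Step 5: insert gd at [4, 7, 10, 17] -> counters=[1,1,0,2,2,0,1,3,1,1,2,0,2,0,2,1,0,1,0]
Step 6: insert ppb at [0, 8, 9, 13] -> counters=[2,1,0,2,2,0,1,3,2,2,2,0,2,1,2,1,0,1,0]
Step 7: insert ybc at [3, 6, 16, 18] -> counters=[2,1,0,3,2,0,2,3,2,2,2,0,2,1,2,1,1,1,1]
Step 8: insert q at [0, 2, 4, 5] -> counters=[3,1,1,3,3,1,2,3,2,2,2,0,2,1,2,1,1,1,1]
Step 9: insert fx at [2, 12, 15, 16] -> counters=[3,1,2,3,3,1,2,3,2,2,2,0,3,1,2,2,2,1,1]
Step 10: insert mh at [3, 7, 8, 9] -> counters=[3,1,2,4,3,1,2,4,3,3,2,0,3,1,2,2,2,1,1]
Step 11: insert fx at [2, 12, 15, 16] -> counters=[3,1,3,4,3,1,2,4,3,3,2,0,4,1,2,3,3,1,1]
Step 12: delete ppb at [0, 8, 9, 13] -> counters=[2,1,3,4,3,1,2,4,2,2,2,0,4,0,2,3,3,1,1]
Step 13: delete t at [0, 7, 12, 14] -> counters=[1,1,3,4,3,1,2,3,2,2,2,0,3,0,1,3,3,1,1]
Step 14: insert fx at [2, 12, 15, 16] -> counters=[1,1,4,4,3,1,2,3,2,2,2,0,4,0,1,4,4,1,1]
Step 15: insert ppb at [0, 8, 9, 13] -> counters=[2,1,4,4,3,1,2,3,3,3,2,0,4,1,1,4,4,1,1]
Step 16: delete mh at [3, 7, 8, 9] -> counters=[2,1,4,3,3,1,2,2,2,2,2,0,4,1,1,4,4,1,1]
Step 17: insert ybc at [3, 6, 16, 18] -> counters=[2,1,4,4,3,1,3,2,2,2,2,0,4,1,1,4,5,1,2]
Step 18: insert t at [0, 7, 12, 14] -> counters=[3,1,4,4,3,1,3,3,2,2,2,0,5,1,2,4,5,1,2]
Final counters=[3,1,4,4,3,1,3,3,2,2,2,0,5,1,2,4,5,1,2] -> 18 nonzero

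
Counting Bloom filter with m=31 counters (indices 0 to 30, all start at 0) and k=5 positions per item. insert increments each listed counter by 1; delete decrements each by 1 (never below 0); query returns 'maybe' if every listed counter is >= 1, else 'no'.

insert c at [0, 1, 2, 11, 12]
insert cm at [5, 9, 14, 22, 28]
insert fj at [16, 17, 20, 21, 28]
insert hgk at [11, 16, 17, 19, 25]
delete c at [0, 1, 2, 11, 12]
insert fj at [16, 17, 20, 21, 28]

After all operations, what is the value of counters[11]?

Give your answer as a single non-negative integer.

Answer: 1

Derivation:
Step 1: insert c at [0, 1, 2, 11, 12] -> counters=[1,1,1,0,0,0,0,0,0,0,0,1,1,0,0,0,0,0,0,0,0,0,0,0,0,0,0,0,0,0,0]
Step 2: insert cm at [5, 9, 14, 22, 28] -> counters=[1,1,1,0,0,1,0,0,0,1,0,1,1,0,1,0,0,0,0,0,0,0,1,0,0,0,0,0,1,0,0]
Step 3: insert fj at [16, 17, 20, 21, 28] -> counters=[1,1,1,0,0,1,0,0,0,1,0,1,1,0,1,0,1,1,0,0,1,1,1,0,0,0,0,0,2,0,0]
Step 4: insert hgk at [11, 16, 17, 19, 25] -> counters=[1,1,1,0,0,1,0,0,0,1,0,2,1,0,1,0,2,2,0,1,1,1,1,0,0,1,0,0,2,0,0]
Step 5: delete c at [0, 1, 2, 11, 12] -> counters=[0,0,0,0,0,1,0,0,0,1,0,1,0,0,1,0,2,2,0,1,1,1,1,0,0,1,0,0,2,0,0]
Step 6: insert fj at [16, 17, 20, 21, 28] -> counters=[0,0,0,0,0,1,0,0,0,1,0,1,0,0,1,0,3,3,0,1,2,2,1,0,0,1,0,0,3,0,0]
Final counters=[0,0,0,0,0,1,0,0,0,1,0,1,0,0,1,0,3,3,0,1,2,2,1,0,0,1,0,0,3,0,0] -> counters[11]=1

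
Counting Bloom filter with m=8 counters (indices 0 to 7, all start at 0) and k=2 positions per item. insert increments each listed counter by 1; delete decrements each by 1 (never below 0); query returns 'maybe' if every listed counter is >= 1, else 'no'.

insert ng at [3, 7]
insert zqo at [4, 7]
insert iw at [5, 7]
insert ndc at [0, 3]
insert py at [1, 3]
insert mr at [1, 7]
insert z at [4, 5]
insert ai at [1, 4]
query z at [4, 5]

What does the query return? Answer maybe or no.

Answer: maybe

Derivation:
Step 1: insert ng at [3, 7] -> counters=[0,0,0,1,0,0,0,1]
Step 2: insert zqo at [4, 7] -> counters=[0,0,0,1,1,0,0,2]
Step 3: insert iw at [5, 7] -> counters=[0,0,0,1,1,1,0,3]
Step 4: insert ndc at [0, 3] -> counters=[1,0,0,2,1,1,0,3]
Step 5: insert py at [1, 3] -> counters=[1,1,0,3,1,1,0,3]
Step 6: insert mr at [1, 7] -> counters=[1,2,0,3,1,1,0,4]
Step 7: insert z at [4, 5] -> counters=[1,2,0,3,2,2,0,4]
Step 8: insert ai at [1, 4] -> counters=[1,3,0,3,3,2,0,4]
Query z: check counters[4]=3 counters[5]=2 -> maybe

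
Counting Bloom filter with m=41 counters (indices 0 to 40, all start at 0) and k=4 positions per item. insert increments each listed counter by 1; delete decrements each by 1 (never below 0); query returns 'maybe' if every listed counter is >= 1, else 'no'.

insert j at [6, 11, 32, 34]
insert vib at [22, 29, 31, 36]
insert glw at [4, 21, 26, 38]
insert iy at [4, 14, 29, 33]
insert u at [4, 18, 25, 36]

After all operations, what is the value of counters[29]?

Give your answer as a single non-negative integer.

Answer: 2

Derivation:
Step 1: insert j at [6, 11, 32, 34] -> counters=[0,0,0,0,0,0,1,0,0,0,0,1,0,0,0,0,0,0,0,0,0,0,0,0,0,0,0,0,0,0,0,0,1,0,1,0,0,0,0,0,0]
Step 2: insert vib at [22, 29, 31, 36] -> counters=[0,0,0,0,0,0,1,0,0,0,0,1,0,0,0,0,0,0,0,0,0,0,1,0,0,0,0,0,0,1,0,1,1,0,1,0,1,0,0,0,0]
Step 3: insert glw at [4, 21, 26, 38] -> counters=[0,0,0,0,1,0,1,0,0,0,0,1,0,0,0,0,0,0,0,0,0,1,1,0,0,0,1,0,0,1,0,1,1,0,1,0,1,0,1,0,0]
Step 4: insert iy at [4, 14, 29, 33] -> counters=[0,0,0,0,2,0,1,0,0,0,0,1,0,0,1,0,0,0,0,0,0,1,1,0,0,0,1,0,0,2,0,1,1,1,1,0,1,0,1,0,0]
Step 5: insert u at [4, 18, 25, 36] -> counters=[0,0,0,0,3,0,1,0,0,0,0,1,0,0,1,0,0,0,1,0,0,1,1,0,0,1,1,0,0,2,0,1,1,1,1,0,2,0,1,0,0]
Final counters=[0,0,0,0,3,0,1,0,0,0,0,1,0,0,1,0,0,0,1,0,0,1,1,0,0,1,1,0,0,2,0,1,1,1,1,0,2,0,1,0,0] -> counters[29]=2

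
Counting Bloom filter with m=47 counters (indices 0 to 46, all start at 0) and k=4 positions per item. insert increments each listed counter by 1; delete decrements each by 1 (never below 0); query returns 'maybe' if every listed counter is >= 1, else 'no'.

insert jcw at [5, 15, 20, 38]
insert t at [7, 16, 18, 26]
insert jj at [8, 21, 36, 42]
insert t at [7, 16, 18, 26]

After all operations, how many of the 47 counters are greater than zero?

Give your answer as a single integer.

Answer: 12

Derivation:
Step 1: insert jcw at [5, 15, 20, 38] -> counters=[0,0,0,0,0,1,0,0,0,0,0,0,0,0,0,1,0,0,0,0,1,0,0,0,0,0,0,0,0,0,0,0,0,0,0,0,0,0,1,0,0,0,0,0,0,0,0]
Step 2: insert t at [7, 16, 18, 26] -> counters=[0,0,0,0,0,1,0,1,0,0,0,0,0,0,0,1,1,0,1,0,1,0,0,0,0,0,1,0,0,0,0,0,0,0,0,0,0,0,1,0,0,0,0,0,0,0,0]
Step 3: insert jj at [8, 21, 36, 42] -> counters=[0,0,0,0,0,1,0,1,1,0,0,0,0,0,0,1,1,0,1,0,1,1,0,0,0,0,1,0,0,0,0,0,0,0,0,0,1,0,1,0,0,0,1,0,0,0,0]
Step 4: insert t at [7, 16, 18, 26] -> counters=[0,0,0,0,0,1,0,2,1,0,0,0,0,0,0,1,2,0,2,0,1,1,0,0,0,0,2,0,0,0,0,0,0,0,0,0,1,0,1,0,0,0,1,0,0,0,0]
Final counters=[0,0,0,0,0,1,0,2,1,0,0,0,0,0,0,1,2,0,2,0,1,1,0,0,0,0,2,0,0,0,0,0,0,0,0,0,1,0,1,0,0,0,1,0,0,0,0] -> 12 nonzero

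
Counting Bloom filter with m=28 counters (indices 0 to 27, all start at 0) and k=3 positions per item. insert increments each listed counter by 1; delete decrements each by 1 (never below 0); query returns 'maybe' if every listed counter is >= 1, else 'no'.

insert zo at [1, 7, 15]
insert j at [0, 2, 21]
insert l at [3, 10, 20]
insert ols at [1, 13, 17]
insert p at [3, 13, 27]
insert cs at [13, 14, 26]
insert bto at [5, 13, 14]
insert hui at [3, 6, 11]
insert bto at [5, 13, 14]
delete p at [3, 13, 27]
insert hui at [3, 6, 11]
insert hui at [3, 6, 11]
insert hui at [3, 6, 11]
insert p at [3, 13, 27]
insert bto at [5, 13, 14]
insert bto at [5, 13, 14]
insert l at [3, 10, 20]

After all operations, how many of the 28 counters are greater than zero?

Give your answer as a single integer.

Answer: 17

Derivation:
Step 1: insert zo at [1, 7, 15] -> counters=[0,1,0,0,0,0,0,1,0,0,0,0,0,0,0,1,0,0,0,0,0,0,0,0,0,0,0,0]
Step 2: insert j at [0, 2, 21] -> counters=[1,1,1,0,0,0,0,1,0,0,0,0,0,0,0,1,0,0,0,0,0,1,0,0,0,0,0,0]
Step 3: insert l at [3, 10, 20] -> counters=[1,1,1,1,0,0,0,1,0,0,1,0,0,0,0,1,0,0,0,0,1,1,0,0,0,0,0,0]
Step 4: insert ols at [1, 13, 17] -> counters=[1,2,1,1,0,0,0,1,0,0,1,0,0,1,0,1,0,1,0,0,1,1,0,0,0,0,0,0]
Step 5: insert p at [3, 13, 27] -> counters=[1,2,1,2,0,0,0,1,0,0,1,0,0,2,0,1,0,1,0,0,1,1,0,0,0,0,0,1]
Step 6: insert cs at [13, 14, 26] -> counters=[1,2,1,2,0,0,0,1,0,0,1,0,0,3,1,1,0,1,0,0,1,1,0,0,0,0,1,1]
Step 7: insert bto at [5, 13, 14] -> counters=[1,2,1,2,0,1,0,1,0,0,1,0,0,4,2,1,0,1,0,0,1,1,0,0,0,0,1,1]
Step 8: insert hui at [3, 6, 11] -> counters=[1,2,1,3,0,1,1,1,0,0,1,1,0,4,2,1,0,1,0,0,1,1,0,0,0,0,1,1]
Step 9: insert bto at [5, 13, 14] -> counters=[1,2,1,3,0,2,1,1,0,0,1,1,0,5,3,1,0,1,0,0,1,1,0,0,0,0,1,1]
Step 10: delete p at [3, 13, 27] -> counters=[1,2,1,2,0,2,1,1,0,0,1,1,0,4,3,1,0,1,0,0,1,1,0,0,0,0,1,0]
Step 11: insert hui at [3, 6, 11] -> counters=[1,2,1,3,0,2,2,1,0,0,1,2,0,4,3,1,0,1,0,0,1,1,0,0,0,0,1,0]
Step 12: insert hui at [3, 6, 11] -> counters=[1,2,1,4,0,2,3,1,0,0,1,3,0,4,3,1,0,1,0,0,1,1,0,0,0,0,1,0]
Step 13: insert hui at [3, 6, 11] -> counters=[1,2,1,5,0,2,4,1,0,0,1,4,0,4,3,1,0,1,0,0,1,1,0,0,0,0,1,0]
Step 14: insert p at [3, 13, 27] -> counters=[1,2,1,6,0,2,4,1,0,0,1,4,0,5,3,1,0,1,0,0,1,1,0,0,0,0,1,1]
Step 15: insert bto at [5, 13, 14] -> counters=[1,2,1,6,0,3,4,1,0,0,1,4,0,6,4,1,0,1,0,0,1,1,0,0,0,0,1,1]
Step 16: insert bto at [5, 13, 14] -> counters=[1,2,1,6,0,4,4,1,0,0,1,4,0,7,5,1,0,1,0,0,1,1,0,0,0,0,1,1]
Step 17: insert l at [3, 10, 20] -> counters=[1,2,1,7,0,4,4,1,0,0,2,4,0,7,5,1,0,1,0,0,2,1,0,0,0,0,1,1]
Final counters=[1,2,1,7,0,4,4,1,0,0,2,4,0,7,5,1,0,1,0,0,2,1,0,0,0,0,1,1] -> 17 nonzero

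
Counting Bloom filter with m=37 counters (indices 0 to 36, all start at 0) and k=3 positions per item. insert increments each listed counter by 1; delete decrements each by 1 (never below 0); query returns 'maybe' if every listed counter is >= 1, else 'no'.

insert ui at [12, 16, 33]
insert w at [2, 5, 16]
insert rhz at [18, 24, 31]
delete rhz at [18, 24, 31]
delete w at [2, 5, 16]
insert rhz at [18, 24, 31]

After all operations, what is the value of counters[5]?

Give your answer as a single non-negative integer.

Step 1: insert ui at [12, 16, 33] -> counters=[0,0,0,0,0,0,0,0,0,0,0,0,1,0,0,0,1,0,0,0,0,0,0,0,0,0,0,0,0,0,0,0,0,1,0,0,0]
Step 2: insert w at [2, 5, 16] -> counters=[0,0,1,0,0,1,0,0,0,0,0,0,1,0,0,0,2,0,0,0,0,0,0,0,0,0,0,0,0,0,0,0,0,1,0,0,0]
Step 3: insert rhz at [18, 24, 31] -> counters=[0,0,1,0,0,1,0,0,0,0,0,0,1,0,0,0,2,0,1,0,0,0,0,0,1,0,0,0,0,0,0,1,0,1,0,0,0]
Step 4: delete rhz at [18, 24, 31] -> counters=[0,0,1,0,0,1,0,0,0,0,0,0,1,0,0,0,2,0,0,0,0,0,0,0,0,0,0,0,0,0,0,0,0,1,0,0,0]
Step 5: delete w at [2, 5, 16] -> counters=[0,0,0,0,0,0,0,0,0,0,0,0,1,0,0,0,1,0,0,0,0,0,0,0,0,0,0,0,0,0,0,0,0,1,0,0,0]
Step 6: insert rhz at [18, 24, 31] -> counters=[0,0,0,0,0,0,0,0,0,0,0,0,1,0,0,0,1,0,1,0,0,0,0,0,1,0,0,0,0,0,0,1,0,1,0,0,0]
Final counters=[0,0,0,0,0,0,0,0,0,0,0,0,1,0,0,0,1,0,1,0,0,0,0,0,1,0,0,0,0,0,0,1,0,1,0,0,0] -> counters[5]=0

Answer: 0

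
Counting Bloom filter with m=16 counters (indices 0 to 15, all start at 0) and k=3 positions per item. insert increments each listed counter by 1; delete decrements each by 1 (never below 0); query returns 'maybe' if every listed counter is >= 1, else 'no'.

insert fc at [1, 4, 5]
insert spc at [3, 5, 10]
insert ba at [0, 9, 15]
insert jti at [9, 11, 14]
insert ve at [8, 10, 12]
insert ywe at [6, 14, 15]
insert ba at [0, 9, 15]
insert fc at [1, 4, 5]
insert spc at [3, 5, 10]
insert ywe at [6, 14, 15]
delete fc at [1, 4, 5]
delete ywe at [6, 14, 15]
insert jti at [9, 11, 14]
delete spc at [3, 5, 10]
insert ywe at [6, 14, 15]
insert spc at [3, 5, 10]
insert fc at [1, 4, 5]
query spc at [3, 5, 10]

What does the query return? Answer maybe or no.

Answer: maybe

Derivation:
Step 1: insert fc at [1, 4, 5] -> counters=[0,1,0,0,1,1,0,0,0,0,0,0,0,0,0,0]
Step 2: insert spc at [3, 5, 10] -> counters=[0,1,0,1,1,2,0,0,0,0,1,0,0,0,0,0]
Step 3: insert ba at [0, 9, 15] -> counters=[1,1,0,1,1,2,0,0,0,1,1,0,0,0,0,1]
Step 4: insert jti at [9, 11, 14] -> counters=[1,1,0,1,1,2,0,0,0,2,1,1,0,0,1,1]
Step 5: insert ve at [8, 10, 12] -> counters=[1,1,0,1,1,2,0,0,1,2,2,1,1,0,1,1]
Step 6: insert ywe at [6, 14, 15] -> counters=[1,1,0,1,1,2,1,0,1,2,2,1,1,0,2,2]
Step 7: insert ba at [0, 9, 15] -> counters=[2,1,0,1,1,2,1,0,1,3,2,1,1,0,2,3]
Step 8: insert fc at [1, 4, 5] -> counters=[2,2,0,1,2,3,1,0,1,3,2,1,1,0,2,3]
Step 9: insert spc at [3, 5, 10] -> counters=[2,2,0,2,2,4,1,0,1,3,3,1,1,0,2,3]
Step 10: insert ywe at [6, 14, 15] -> counters=[2,2,0,2,2,4,2,0,1,3,3,1,1,0,3,4]
Step 11: delete fc at [1, 4, 5] -> counters=[2,1,0,2,1,3,2,0,1,3,3,1,1,0,3,4]
Step 12: delete ywe at [6, 14, 15] -> counters=[2,1,0,2,1,3,1,0,1,3,3,1,1,0,2,3]
Step 13: insert jti at [9, 11, 14] -> counters=[2,1,0,2,1,3,1,0,1,4,3,2,1,0,3,3]
Step 14: delete spc at [3, 5, 10] -> counters=[2,1,0,1,1,2,1,0,1,4,2,2,1,0,3,3]
Step 15: insert ywe at [6, 14, 15] -> counters=[2,1,0,1,1,2,2,0,1,4,2,2,1,0,4,4]
Step 16: insert spc at [3, 5, 10] -> counters=[2,1,0,2,1,3,2,0,1,4,3,2,1,0,4,4]
Step 17: insert fc at [1, 4, 5] -> counters=[2,2,0,2,2,4,2,0,1,4,3,2,1,0,4,4]
Query spc: check counters[3]=2 counters[5]=4 counters[10]=3 -> maybe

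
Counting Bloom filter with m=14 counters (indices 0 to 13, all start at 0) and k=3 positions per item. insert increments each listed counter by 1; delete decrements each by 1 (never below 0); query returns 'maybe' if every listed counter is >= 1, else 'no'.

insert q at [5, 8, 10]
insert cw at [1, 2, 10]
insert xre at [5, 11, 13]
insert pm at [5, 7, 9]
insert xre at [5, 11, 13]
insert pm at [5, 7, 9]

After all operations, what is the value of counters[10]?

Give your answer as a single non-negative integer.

Answer: 2

Derivation:
Step 1: insert q at [5, 8, 10] -> counters=[0,0,0,0,0,1,0,0,1,0,1,0,0,0]
Step 2: insert cw at [1, 2, 10] -> counters=[0,1,1,0,0,1,0,0,1,0,2,0,0,0]
Step 3: insert xre at [5, 11, 13] -> counters=[0,1,1,0,0,2,0,0,1,0,2,1,0,1]
Step 4: insert pm at [5, 7, 9] -> counters=[0,1,1,0,0,3,0,1,1,1,2,1,0,1]
Step 5: insert xre at [5, 11, 13] -> counters=[0,1,1,0,0,4,0,1,1,1,2,2,0,2]
Step 6: insert pm at [5, 7, 9] -> counters=[0,1,1,0,0,5,0,2,1,2,2,2,0,2]
Final counters=[0,1,1,0,0,5,0,2,1,2,2,2,0,2] -> counters[10]=2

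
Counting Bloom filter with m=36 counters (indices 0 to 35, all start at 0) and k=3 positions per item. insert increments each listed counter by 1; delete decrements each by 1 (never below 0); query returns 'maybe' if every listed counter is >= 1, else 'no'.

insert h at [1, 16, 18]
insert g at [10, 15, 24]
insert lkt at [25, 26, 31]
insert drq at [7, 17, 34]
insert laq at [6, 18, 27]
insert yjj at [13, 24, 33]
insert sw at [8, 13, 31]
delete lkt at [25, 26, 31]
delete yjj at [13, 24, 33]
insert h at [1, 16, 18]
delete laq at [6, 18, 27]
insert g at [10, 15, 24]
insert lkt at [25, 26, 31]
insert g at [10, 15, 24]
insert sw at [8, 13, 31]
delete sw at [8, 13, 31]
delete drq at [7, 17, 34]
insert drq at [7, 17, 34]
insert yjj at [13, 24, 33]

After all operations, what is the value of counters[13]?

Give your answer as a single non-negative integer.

Answer: 2

Derivation:
Step 1: insert h at [1, 16, 18] -> counters=[0,1,0,0,0,0,0,0,0,0,0,0,0,0,0,0,1,0,1,0,0,0,0,0,0,0,0,0,0,0,0,0,0,0,0,0]
Step 2: insert g at [10, 15, 24] -> counters=[0,1,0,0,0,0,0,0,0,0,1,0,0,0,0,1,1,0,1,0,0,0,0,0,1,0,0,0,0,0,0,0,0,0,0,0]
Step 3: insert lkt at [25, 26, 31] -> counters=[0,1,0,0,0,0,0,0,0,0,1,0,0,0,0,1,1,0,1,0,0,0,0,0,1,1,1,0,0,0,0,1,0,0,0,0]
Step 4: insert drq at [7, 17, 34] -> counters=[0,1,0,0,0,0,0,1,0,0,1,0,0,0,0,1,1,1,1,0,0,0,0,0,1,1,1,0,0,0,0,1,0,0,1,0]
Step 5: insert laq at [6, 18, 27] -> counters=[0,1,0,0,0,0,1,1,0,0,1,0,0,0,0,1,1,1,2,0,0,0,0,0,1,1,1,1,0,0,0,1,0,0,1,0]
Step 6: insert yjj at [13, 24, 33] -> counters=[0,1,0,0,0,0,1,1,0,0,1,0,0,1,0,1,1,1,2,0,0,0,0,0,2,1,1,1,0,0,0,1,0,1,1,0]
Step 7: insert sw at [8, 13, 31] -> counters=[0,1,0,0,0,0,1,1,1,0,1,0,0,2,0,1,1,1,2,0,0,0,0,0,2,1,1,1,0,0,0,2,0,1,1,0]
Step 8: delete lkt at [25, 26, 31] -> counters=[0,1,0,0,0,0,1,1,1,0,1,0,0,2,0,1,1,1,2,0,0,0,0,0,2,0,0,1,0,0,0,1,0,1,1,0]
Step 9: delete yjj at [13, 24, 33] -> counters=[0,1,0,0,0,0,1,1,1,0,1,0,0,1,0,1,1,1,2,0,0,0,0,0,1,0,0,1,0,0,0,1,0,0,1,0]
Step 10: insert h at [1, 16, 18] -> counters=[0,2,0,0,0,0,1,1,1,0,1,0,0,1,0,1,2,1,3,0,0,0,0,0,1,0,0,1,0,0,0,1,0,0,1,0]
Step 11: delete laq at [6, 18, 27] -> counters=[0,2,0,0,0,0,0,1,1,0,1,0,0,1,0,1,2,1,2,0,0,0,0,0,1,0,0,0,0,0,0,1,0,0,1,0]
Step 12: insert g at [10, 15, 24] -> counters=[0,2,0,0,0,0,0,1,1,0,2,0,0,1,0,2,2,1,2,0,0,0,0,0,2,0,0,0,0,0,0,1,0,0,1,0]
Step 13: insert lkt at [25, 26, 31] -> counters=[0,2,0,0,0,0,0,1,1,0,2,0,0,1,0,2,2,1,2,0,0,0,0,0,2,1,1,0,0,0,0,2,0,0,1,0]
Step 14: insert g at [10, 15, 24] -> counters=[0,2,0,0,0,0,0,1,1,0,3,0,0,1,0,3,2,1,2,0,0,0,0,0,3,1,1,0,0,0,0,2,0,0,1,0]
Step 15: insert sw at [8, 13, 31] -> counters=[0,2,0,0,0,0,0,1,2,0,3,0,0,2,0,3,2,1,2,0,0,0,0,0,3,1,1,0,0,0,0,3,0,0,1,0]
Step 16: delete sw at [8, 13, 31] -> counters=[0,2,0,0,0,0,0,1,1,0,3,0,0,1,0,3,2,1,2,0,0,0,0,0,3,1,1,0,0,0,0,2,0,0,1,0]
Step 17: delete drq at [7, 17, 34] -> counters=[0,2,0,0,0,0,0,0,1,0,3,0,0,1,0,3,2,0,2,0,0,0,0,0,3,1,1,0,0,0,0,2,0,0,0,0]
Step 18: insert drq at [7, 17, 34] -> counters=[0,2,0,0,0,0,0,1,1,0,3,0,0,1,0,3,2,1,2,0,0,0,0,0,3,1,1,0,0,0,0,2,0,0,1,0]
Step 19: insert yjj at [13, 24, 33] -> counters=[0,2,0,0,0,0,0,1,1,0,3,0,0,2,0,3,2,1,2,0,0,0,0,0,4,1,1,0,0,0,0,2,0,1,1,0]
Final counters=[0,2,0,0,0,0,0,1,1,0,3,0,0,2,0,3,2,1,2,0,0,0,0,0,4,1,1,0,0,0,0,2,0,1,1,0] -> counters[13]=2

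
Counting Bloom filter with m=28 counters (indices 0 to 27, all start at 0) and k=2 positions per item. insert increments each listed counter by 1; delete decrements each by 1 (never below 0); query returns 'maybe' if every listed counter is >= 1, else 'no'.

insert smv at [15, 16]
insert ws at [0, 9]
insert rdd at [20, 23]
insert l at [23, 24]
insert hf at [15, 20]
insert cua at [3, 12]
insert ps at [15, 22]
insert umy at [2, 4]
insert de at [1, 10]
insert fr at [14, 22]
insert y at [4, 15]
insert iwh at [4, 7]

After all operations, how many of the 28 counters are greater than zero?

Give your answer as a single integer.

Step 1: insert smv at [15, 16] -> counters=[0,0,0,0,0,0,0,0,0,0,0,0,0,0,0,1,1,0,0,0,0,0,0,0,0,0,0,0]
Step 2: insert ws at [0, 9] -> counters=[1,0,0,0,0,0,0,0,0,1,0,0,0,0,0,1,1,0,0,0,0,0,0,0,0,0,0,0]
Step 3: insert rdd at [20, 23] -> counters=[1,0,0,0,0,0,0,0,0,1,0,0,0,0,0,1,1,0,0,0,1,0,0,1,0,0,0,0]
Step 4: insert l at [23, 24] -> counters=[1,0,0,0,0,0,0,0,0,1,0,0,0,0,0,1,1,0,0,0,1,0,0,2,1,0,0,0]
Step 5: insert hf at [15, 20] -> counters=[1,0,0,0,0,0,0,0,0,1,0,0,0,0,0,2,1,0,0,0,2,0,0,2,1,0,0,0]
Step 6: insert cua at [3, 12] -> counters=[1,0,0,1,0,0,0,0,0,1,0,0,1,0,0,2,1,0,0,0,2,0,0,2,1,0,0,0]
Step 7: insert ps at [15, 22] -> counters=[1,0,0,1,0,0,0,0,0,1,0,0,1,0,0,3,1,0,0,0,2,0,1,2,1,0,0,0]
Step 8: insert umy at [2, 4] -> counters=[1,0,1,1,1,0,0,0,0,1,0,0,1,0,0,3,1,0,0,0,2,0,1,2,1,0,0,0]
Step 9: insert de at [1, 10] -> counters=[1,1,1,1,1,0,0,0,0,1,1,0,1,0,0,3,1,0,0,0,2,0,1,2,1,0,0,0]
Step 10: insert fr at [14, 22] -> counters=[1,1,1,1,1,0,0,0,0,1,1,0,1,0,1,3,1,0,0,0,2,0,2,2,1,0,0,0]
Step 11: insert y at [4, 15] -> counters=[1,1,1,1,2,0,0,0,0,1,1,0,1,0,1,4,1,0,0,0,2,0,2,2,1,0,0,0]
Step 12: insert iwh at [4, 7] -> counters=[1,1,1,1,3,0,0,1,0,1,1,0,1,0,1,4,1,0,0,0,2,0,2,2,1,0,0,0]
Final counters=[1,1,1,1,3,0,0,1,0,1,1,0,1,0,1,4,1,0,0,0,2,0,2,2,1,0,0,0] -> 16 nonzero

Answer: 16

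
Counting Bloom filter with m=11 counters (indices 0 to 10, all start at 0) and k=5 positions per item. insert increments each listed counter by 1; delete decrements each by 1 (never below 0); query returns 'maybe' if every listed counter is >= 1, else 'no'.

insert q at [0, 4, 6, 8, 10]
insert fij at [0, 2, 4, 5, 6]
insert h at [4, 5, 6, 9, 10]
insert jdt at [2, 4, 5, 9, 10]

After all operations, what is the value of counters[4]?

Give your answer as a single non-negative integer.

Answer: 4

Derivation:
Step 1: insert q at [0, 4, 6, 8, 10] -> counters=[1,0,0,0,1,0,1,0,1,0,1]
Step 2: insert fij at [0, 2, 4, 5, 6] -> counters=[2,0,1,0,2,1,2,0,1,0,1]
Step 3: insert h at [4, 5, 6, 9, 10] -> counters=[2,0,1,0,3,2,3,0,1,1,2]
Step 4: insert jdt at [2, 4, 5, 9, 10] -> counters=[2,0,2,0,4,3,3,0,1,2,3]
Final counters=[2,0,2,0,4,3,3,0,1,2,3] -> counters[4]=4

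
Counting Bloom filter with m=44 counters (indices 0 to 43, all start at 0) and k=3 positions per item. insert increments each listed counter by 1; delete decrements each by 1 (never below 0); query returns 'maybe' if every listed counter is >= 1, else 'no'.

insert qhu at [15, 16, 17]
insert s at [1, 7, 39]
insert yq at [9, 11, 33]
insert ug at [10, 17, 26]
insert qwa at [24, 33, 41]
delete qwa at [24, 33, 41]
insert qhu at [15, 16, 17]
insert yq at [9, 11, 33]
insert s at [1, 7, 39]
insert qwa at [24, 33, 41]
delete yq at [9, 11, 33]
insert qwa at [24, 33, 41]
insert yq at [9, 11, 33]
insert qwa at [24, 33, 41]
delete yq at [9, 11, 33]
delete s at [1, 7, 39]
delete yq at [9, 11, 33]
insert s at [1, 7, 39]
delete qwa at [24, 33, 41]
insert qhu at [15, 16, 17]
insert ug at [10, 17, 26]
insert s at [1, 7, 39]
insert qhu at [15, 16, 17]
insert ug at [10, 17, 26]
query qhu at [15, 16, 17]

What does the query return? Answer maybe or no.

Answer: maybe

Derivation:
Step 1: insert qhu at [15, 16, 17] -> counters=[0,0,0,0,0,0,0,0,0,0,0,0,0,0,0,1,1,1,0,0,0,0,0,0,0,0,0,0,0,0,0,0,0,0,0,0,0,0,0,0,0,0,0,0]
Step 2: insert s at [1, 7, 39] -> counters=[0,1,0,0,0,0,0,1,0,0,0,0,0,0,0,1,1,1,0,0,0,0,0,0,0,0,0,0,0,0,0,0,0,0,0,0,0,0,0,1,0,0,0,0]
Step 3: insert yq at [9, 11, 33] -> counters=[0,1,0,0,0,0,0,1,0,1,0,1,0,0,0,1,1,1,0,0,0,0,0,0,0,0,0,0,0,0,0,0,0,1,0,0,0,0,0,1,0,0,0,0]
Step 4: insert ug at [10, 17, 26] -> counters=[0,1,0,0,0,0,0,1,0,1,1,1,0,0,0,1,1,2,0,0,0,0,0,0,0,0,1,0,0,0,0,0,0,1,0,0,0,0,0,1,0,0,0,0]
Step 5: insert qwa at [24, 33, 41] -> counters=[0,1,0,0,0,0,0,1,0,1,1,1,0,0,0,1,1,2,0,0,0,0,0,0,1,0,1,0,0,0,0,0,0,2,0,0,0,0,0,1,0,1,0,0]
Step 6: delete qwa at [24, 33, 41] -> counters=[0,1,0,0,0,0,0,1,0,1,1,1,0,0,0,1,1,2,0,0,0,0,0,0,0,0,1,0,0,0,0,0,0,1,0,0,0,0,0,1,0,0,0,0]
Step 7: insert qhu at [15, 16, 17] -> counters=[0,1,0,0,0,0,0,1,0,1,1,1,0,0,0,2,2,3,0,0,0,0,0,0,0,0,1,0,0,0,0,0,0,1,0,0,0,0,0,1,0,0,0,0]
Step 8: insert yq at [9, 11, 33] -> counters=[0,1,0,0,0,0,0,1,0,2,1,2,0,0,0,2,2,3,0,0,0,0,0,0,0,0,1,0,0,0,0,0,0,2,0,0,0,0,0,1,0,0,0,0]
Step 9: insert s at [1, 7, 39] -> counters=[0,2,0,0,0,0,0,2,0,2,1,2,0,0,0,2,2,3,0,0,0,0,0,0,0,0,1,0,0,0,0,0,0,2,0,0,0,0,0,2,0,0,0,0]
Step 10: insert qwa at [24, 33, 41] -> counters=[0,2,0,0,0,0,0,2,0,2,1,2,0,0,0,2,2,3,0,0,0,0,0,0,1,0,1,0,0,0,0,0,0,3,0,0,0,0,0,2,0,1,0,0]
Step 11: delete yq at [9, 11, 33] -> counters=[0,2,0,0,0,0,0,2,0,1,1,1,0,0,0,2,2,3,0,0,0,0,0,0,1,0,1,0,0,0,0,0,0,2,0,0,0,0,0,2,0,1,0,0]
Step 12: insert qwa at [24, 33, 41] -> counters=[0,2,0,0,0,0,0,2,0,1,1,1,0,0,0,2,2,3,0,0,0,0,0,0,2,0,1,0,0,0,0,0,0,3,0,0,0,0,0,2,0,2,0,0]
Step 13: insert yq at [9, 11, 33] -> counters=[0,2,0,0,0,0,0,2,0,2,1,2,0,0,0,2,2,3,0,0,0,0,0,0,2,0,1,0,0,0,0,0,0,4,0,0,0,0,0,2,0,2,0,0]
Step 14: insert qwa at [24, 33, 41] -> counters=[0,2,0,0,0,0,0,2,0,2,1,2,0,0,0,2,2,3,0,0,0,0,0,0,3,0,1,0,0,0,0,0,0,5,0,0,0,0,0,2,0,3,0,0]
Step 15: delete yq at [9, 11, 33] -> counters=[0,2,0,0,0,0,0,2,0,1,1,1,0,0,0,2,2,3,0,0,0,0,0,0,3,0,1,0,0,0,0,0,0,4,0,0,0,0,0,2,0,3,0,0]
Step 16: delete s at [1, 7, 39] -> counters=[0,1,0,0,0,0,0,1,0,1,1,1,0,0,0,2,2,3,0,0,0,0,0,0,3,0,1,0,0,0,0,0,0,4,0,0,0,0,0,1,0,3,0,0]
Step 17: delete yq at [9, 11, 33] -> counters=[0,1,0,0,0,0,0,1,0,0,1,0,0,0,0,2,2,3,0,0,0,0,0,0,3,0,1,0,0,0,0,0,0,3,0,0,0,0,0,1,0,3,0,0]
Step 18: insert s at [1, 7, 39] -> counters=[0,2,0,0,0,0,0,2,0,0,1,0,0,0,0,2,2,3,0,0,0,0,0,0,3,0,1,0,0,0,0,0,0,3,0,0,0,0,0,2,0,3,0,0]
Step 19: delete qwa at [24, 33, 41] -> counters=[0,2,0,0,0,0,0,2,0,0,1,0,0,0,0,2,2,3,0,0,0,0,0,0,2,0,1,0,0,0,0,0,0,2,0,0,0,0,0,2,0,2,0,0]
Step 20: insert qhu at [15, 16, 17] -> counters=[0,2,0,0,0,0,0,2,0,0,1,0,0,0,0,3,3,4,0,0,0,0,0,0,2,0,1,0,0,0,0,0,0,2,0,0,0,0,0,2,0,2,0,0]
Step 21: insert ug at [10, 17, 26] -> counters=[0,2,0,0,0,0,0,2,0,0,2,0,0,0,0,3,3,5,0,0,0,0,0,0,2,0,2,0,0,0,0,0,0,2,0,0,0,0,0,2,0,2,0,0]
Step 22: insert s at [1, 7, 39] -> counters=[0,3,0,0,0,0,0,3,0,0,2,0,0,0,0,3,3,5,0,0,0,0,0,0,2,0,2,0,0,0,0,0,0,2,0,0,0,0,0,3,0,2,0,0]
Step 23: insert qhu at [15, 16, 17] -> counters=[0,3,0,0,0,0,0,3,0,0,2,0,0,0,0,4,4,6,0,0,0,0,0,0,2,0,2,0,0,0,0,0,0,2,0,0,0,0,0,3,0,2,0,0]
Step 24: insert ug at [10, 17, 26] -> counters=[0,3,0,0,0,0,0,3,0,0,3,0,0,0,0,4,4,7,0,0,0,0,0,0,2,0,3,0,0,0,0,0,0,2,0,0,0,0,0,3,0,2,0,0]
Query qhu: check counters[15]=4 counters[16]=4 counters[17]=7 -> maybe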